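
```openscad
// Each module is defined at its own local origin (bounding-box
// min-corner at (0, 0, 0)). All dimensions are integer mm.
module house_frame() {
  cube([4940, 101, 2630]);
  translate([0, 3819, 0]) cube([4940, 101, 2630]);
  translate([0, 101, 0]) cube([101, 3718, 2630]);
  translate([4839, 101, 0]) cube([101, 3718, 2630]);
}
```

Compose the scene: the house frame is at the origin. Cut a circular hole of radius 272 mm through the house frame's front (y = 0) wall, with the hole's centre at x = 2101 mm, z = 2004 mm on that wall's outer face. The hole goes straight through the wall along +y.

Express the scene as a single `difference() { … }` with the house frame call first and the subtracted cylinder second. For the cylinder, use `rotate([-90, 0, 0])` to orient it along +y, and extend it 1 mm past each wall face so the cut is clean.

difference() {
  house_frame();
  translate([2101, -1, 2004]) rotate([-90, 0, 0]) cylinder(h = 103, r = 272);
}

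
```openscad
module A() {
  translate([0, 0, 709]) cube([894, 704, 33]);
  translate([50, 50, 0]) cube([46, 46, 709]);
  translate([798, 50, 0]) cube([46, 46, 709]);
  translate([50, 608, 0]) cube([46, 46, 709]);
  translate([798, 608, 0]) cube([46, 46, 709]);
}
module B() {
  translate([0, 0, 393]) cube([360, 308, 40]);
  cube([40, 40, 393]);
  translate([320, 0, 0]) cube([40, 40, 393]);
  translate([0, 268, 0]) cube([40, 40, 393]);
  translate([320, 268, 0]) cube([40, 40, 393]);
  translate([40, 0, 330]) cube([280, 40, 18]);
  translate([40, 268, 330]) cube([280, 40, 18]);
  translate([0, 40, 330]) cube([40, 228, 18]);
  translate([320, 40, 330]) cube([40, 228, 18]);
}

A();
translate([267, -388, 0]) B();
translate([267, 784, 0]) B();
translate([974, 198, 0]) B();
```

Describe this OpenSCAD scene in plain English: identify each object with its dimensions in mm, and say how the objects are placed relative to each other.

A is a table with a 894×704 mm rectangular top, 33 mm thick, top surface at z = 742 mm, supported by four 46×46 mm square legs, each inset 50 mm from the nearest pair of top edges, running from the floor.

B is a simple wooden stool: a rectangular seat 360 mm (x) by 308 mm (y), 40 mm thick, top face at z = 433 mm, on four square legs, each 40×40 mm in cross-section. The legs rest on z = 0, each flush with a corner of the seat. Four stretchers, 40 mm wide and 18 mm tall, connect adjacent legs with their undersides at z = 330 mm, each running between the inner faces of the legs it joins and aligned with the legs' outer faces on the other axis.

Three stools sit around the table at the −y, +y, +x sides.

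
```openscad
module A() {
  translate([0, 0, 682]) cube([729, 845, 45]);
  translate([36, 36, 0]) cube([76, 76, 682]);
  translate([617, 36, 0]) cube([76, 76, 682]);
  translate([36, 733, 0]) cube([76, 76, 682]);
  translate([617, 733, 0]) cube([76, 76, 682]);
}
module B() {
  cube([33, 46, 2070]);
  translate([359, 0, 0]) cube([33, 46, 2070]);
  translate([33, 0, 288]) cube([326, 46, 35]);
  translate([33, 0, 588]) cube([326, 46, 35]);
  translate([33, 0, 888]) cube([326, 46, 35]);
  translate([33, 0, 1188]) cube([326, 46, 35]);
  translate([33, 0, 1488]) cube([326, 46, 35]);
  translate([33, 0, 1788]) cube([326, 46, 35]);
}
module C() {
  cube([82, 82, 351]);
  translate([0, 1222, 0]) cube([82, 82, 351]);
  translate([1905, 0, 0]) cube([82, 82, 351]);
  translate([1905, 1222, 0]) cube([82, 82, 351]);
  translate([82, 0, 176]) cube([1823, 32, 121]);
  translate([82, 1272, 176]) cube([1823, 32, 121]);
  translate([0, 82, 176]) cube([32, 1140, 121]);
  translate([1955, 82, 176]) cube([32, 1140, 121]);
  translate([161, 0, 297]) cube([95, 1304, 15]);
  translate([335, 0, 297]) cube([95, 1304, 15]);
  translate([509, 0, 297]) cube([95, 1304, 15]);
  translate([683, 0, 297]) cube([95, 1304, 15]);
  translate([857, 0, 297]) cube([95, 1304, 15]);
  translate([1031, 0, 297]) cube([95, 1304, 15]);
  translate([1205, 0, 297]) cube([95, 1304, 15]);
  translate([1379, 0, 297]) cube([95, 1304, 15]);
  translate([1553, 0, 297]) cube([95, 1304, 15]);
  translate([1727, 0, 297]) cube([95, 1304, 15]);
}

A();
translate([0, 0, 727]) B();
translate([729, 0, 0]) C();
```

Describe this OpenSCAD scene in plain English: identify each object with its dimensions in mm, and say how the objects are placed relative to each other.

A is a table with a 729×845 mm rectangular top, 45 mm thick, top surface at z = 727 mm, supported by four 76×76 mm square legs, each inset 36 mm from the nearest pair of top edges, running from the floor.

B is a straight ladder. Two 33×46 mm vertical rails, 2070 mm tall, stand 392 mm apart (outside-to-outside) with their front faces coplanar on the −y side. 6 rungs, each 46 mm deep and 35 mm tall, span between the inner faces of the rails, front faces flush with the rails. The lowest rung's underside is at z = 288 mm and rungs are spaced 300 mm apart (underside to underside).

C is a bed frame 1987 mm long (x) by 1304 mm wide (y). Four 82×82 mm corner posts, 351 mm tall, at the corners of the footprint. Four rails of 32 mm thickness and 121 mm height run between adjacent posts with their undersides at z = 176 mm, their outer faces flush with the outside of the frame (the two x-running rails run between the posts' inner faces; the two y-running rails run between the posts' inner faces). 10 slats, each 95 mm wide (x) and 15 mm thick, lie across the top of the two x-running rails, running the full 1304 mm width of the frame in y; the slats are evenly spaced along x between the inner faces of the end posts with equal gaps (rounded down to the nearest mm) at the −x end and between each pair — any rounding remainder accumulates at the +x end.

The ladder is on top of the table. The bed frame is against the table's +x side, with their −y faces flush.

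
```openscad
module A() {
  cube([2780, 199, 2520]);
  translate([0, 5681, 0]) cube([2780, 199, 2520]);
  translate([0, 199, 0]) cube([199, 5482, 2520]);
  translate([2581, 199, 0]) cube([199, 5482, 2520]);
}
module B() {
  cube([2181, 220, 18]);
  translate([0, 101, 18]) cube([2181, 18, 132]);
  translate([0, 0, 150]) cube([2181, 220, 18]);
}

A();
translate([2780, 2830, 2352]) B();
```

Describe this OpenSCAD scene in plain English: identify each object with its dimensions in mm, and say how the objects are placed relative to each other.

A is the wall frame of a small rectangular building: four walls, each 2520 mm tall and 199 mm thick, enclosing a footprint 2780 mm (x) by 5880 mm (y) outside-to-outside, with no floor or roof. The front and back walls (the −y and +y sides) span the full width; the two side walls fit between them.

B is an I-beam lying along x, 2181 mm long. Overall section height 168 mm. Two flanges 220 mm wide (y) and 18 mm thick, one on the floor and one at the top; a web 18 mm thick runs between them, centred on the flange width.

The I-beam is beside the house frame with their tops flush at z = 2520.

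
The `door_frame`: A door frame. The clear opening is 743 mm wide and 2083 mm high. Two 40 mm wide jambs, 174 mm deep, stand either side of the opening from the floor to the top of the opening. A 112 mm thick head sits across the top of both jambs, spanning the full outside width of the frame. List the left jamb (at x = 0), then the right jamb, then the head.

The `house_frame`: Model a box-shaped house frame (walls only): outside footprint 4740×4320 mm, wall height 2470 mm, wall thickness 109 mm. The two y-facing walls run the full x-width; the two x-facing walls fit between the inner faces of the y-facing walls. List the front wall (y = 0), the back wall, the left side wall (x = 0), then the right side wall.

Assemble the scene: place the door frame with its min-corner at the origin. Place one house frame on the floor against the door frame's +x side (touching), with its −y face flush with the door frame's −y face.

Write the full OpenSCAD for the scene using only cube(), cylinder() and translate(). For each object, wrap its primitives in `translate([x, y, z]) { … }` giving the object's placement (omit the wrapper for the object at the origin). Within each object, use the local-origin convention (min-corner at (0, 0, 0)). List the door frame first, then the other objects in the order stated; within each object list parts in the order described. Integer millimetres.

cube([40, 174, 2083]);
translate([783, 0, 0]) cube([40, 174, 2083]);
translate([0, 0, 2083]) cube([823, 174, 112]);
translate([823, 0, 0]) {
  cube([4740, 109, 2470]);
  translate([0, 4211, 0]) cube([4740, 109, 2470]);
  translate([0, 109, 0]) cube([109, 4102, 2470]);
  translate([4631, 109, 0]) cube([109, 4102, 2470]);
}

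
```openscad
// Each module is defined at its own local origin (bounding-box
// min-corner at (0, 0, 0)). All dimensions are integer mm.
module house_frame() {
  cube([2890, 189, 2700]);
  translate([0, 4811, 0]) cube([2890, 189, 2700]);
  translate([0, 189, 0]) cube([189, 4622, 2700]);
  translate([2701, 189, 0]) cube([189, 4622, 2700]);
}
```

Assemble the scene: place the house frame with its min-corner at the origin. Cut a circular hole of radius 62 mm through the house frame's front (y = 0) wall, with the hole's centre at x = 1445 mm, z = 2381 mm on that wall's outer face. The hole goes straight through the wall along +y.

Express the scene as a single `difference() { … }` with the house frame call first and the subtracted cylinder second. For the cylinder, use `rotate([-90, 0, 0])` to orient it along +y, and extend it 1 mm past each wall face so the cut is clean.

difference() {
  house_frame();
  translate([1445, -1, 2381]) rotate([-90, 0, 0]) cylinder(h = 191, r = 62);
}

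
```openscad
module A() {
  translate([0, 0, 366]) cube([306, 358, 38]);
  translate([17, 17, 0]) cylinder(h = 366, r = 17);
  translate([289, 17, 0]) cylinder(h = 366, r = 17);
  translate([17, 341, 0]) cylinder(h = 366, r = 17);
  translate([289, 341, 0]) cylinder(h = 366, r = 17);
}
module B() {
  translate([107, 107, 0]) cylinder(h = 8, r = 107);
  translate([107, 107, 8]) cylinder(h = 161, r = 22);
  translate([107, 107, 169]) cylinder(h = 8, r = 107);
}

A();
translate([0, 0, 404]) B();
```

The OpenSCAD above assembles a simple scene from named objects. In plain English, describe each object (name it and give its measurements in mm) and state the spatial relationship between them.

A is a four-legged stool. The seat is a 306×358×38 mm slab whose top surface is at z = 404 mm; four round legs, each 34 mm in diameter, run from the floor (z = 0) to the underside of the seat, each leg's axis is inset half a diameter from the nearest pair of seat edges (so the leg's bounding box is flush with the corner).

B is a spool: two coaxial disc flanges of radius 107 mm and thickness 8 mm, joined by a core cylinder of radius 22 mm and height 161 mm. The lower flange rests on z = 0 and the three cylinders share a vertical axis.

The spool is on top of the stool.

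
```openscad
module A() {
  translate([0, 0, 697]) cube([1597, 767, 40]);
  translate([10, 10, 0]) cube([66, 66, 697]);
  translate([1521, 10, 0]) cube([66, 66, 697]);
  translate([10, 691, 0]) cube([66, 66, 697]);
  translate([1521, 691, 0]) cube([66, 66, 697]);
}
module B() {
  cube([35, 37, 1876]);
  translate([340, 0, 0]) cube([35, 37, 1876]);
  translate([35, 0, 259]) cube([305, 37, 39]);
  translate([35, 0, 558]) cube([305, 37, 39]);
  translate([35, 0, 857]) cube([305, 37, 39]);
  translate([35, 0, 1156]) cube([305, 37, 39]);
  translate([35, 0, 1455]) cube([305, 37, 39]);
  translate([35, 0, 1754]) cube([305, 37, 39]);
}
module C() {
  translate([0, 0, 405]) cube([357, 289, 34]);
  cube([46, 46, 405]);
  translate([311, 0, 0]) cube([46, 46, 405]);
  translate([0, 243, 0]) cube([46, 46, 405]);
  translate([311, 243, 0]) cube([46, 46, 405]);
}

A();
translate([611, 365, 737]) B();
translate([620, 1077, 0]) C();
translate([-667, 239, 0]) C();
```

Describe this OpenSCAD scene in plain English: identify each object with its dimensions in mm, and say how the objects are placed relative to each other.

A is a table: top 1597 mm (x) × 767 mm (y), 40 mm thick, upper face at z = 737 mm, on four 66×66 mm square legs, each inset 10 mm from the nearest pair of top edges, running from z = 0 to the bottom of the top.

B is a wooden ladder with two side rails of 35×37 mm section and 1876 mm height, set 375 mm apart overall. Between them run 6 rectangular rungs (37 mm deep, 39 mm thick), front faces flush with the rails' −y face. The bottom of the first rung is 259 mm above the floor and each subsequent rung is 299 mm higher than the one below.

C is a four-legged stool. The seat is a 357×289×34 mm slab whose top surface is at z = 439 mm; four square legs, each 46×46 mm in cross-section, run from the floor (z = 0) to the underside of the seat, each flush with a corner of the seat.

The ladder is on top of the table, centred. Two stools sit around the table at the +y, −x sides.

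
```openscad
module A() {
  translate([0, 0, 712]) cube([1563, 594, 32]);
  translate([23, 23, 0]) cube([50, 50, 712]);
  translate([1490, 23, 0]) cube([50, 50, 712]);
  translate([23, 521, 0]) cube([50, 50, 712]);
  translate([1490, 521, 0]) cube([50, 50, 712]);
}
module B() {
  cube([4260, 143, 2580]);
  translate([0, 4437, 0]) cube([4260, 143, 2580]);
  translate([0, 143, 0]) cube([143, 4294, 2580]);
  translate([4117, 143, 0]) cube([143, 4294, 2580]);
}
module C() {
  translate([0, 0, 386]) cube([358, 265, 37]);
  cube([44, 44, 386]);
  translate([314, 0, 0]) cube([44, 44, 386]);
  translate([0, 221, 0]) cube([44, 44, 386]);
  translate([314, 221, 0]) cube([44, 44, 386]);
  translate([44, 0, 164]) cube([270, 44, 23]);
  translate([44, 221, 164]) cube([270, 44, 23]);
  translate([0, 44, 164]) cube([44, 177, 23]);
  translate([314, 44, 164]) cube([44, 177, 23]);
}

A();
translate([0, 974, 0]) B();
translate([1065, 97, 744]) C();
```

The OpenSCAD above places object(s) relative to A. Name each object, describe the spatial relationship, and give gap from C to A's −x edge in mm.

The stool's min-x is at 1065; the table's min-x is 0; gap = 1065 mm.

A is a table. B is a house frame. C is a stool. The house frame is on the floor beside the table on its +y side. The stool is on top of the table. The gap from the stool to the table's −x edge is 1065 mm.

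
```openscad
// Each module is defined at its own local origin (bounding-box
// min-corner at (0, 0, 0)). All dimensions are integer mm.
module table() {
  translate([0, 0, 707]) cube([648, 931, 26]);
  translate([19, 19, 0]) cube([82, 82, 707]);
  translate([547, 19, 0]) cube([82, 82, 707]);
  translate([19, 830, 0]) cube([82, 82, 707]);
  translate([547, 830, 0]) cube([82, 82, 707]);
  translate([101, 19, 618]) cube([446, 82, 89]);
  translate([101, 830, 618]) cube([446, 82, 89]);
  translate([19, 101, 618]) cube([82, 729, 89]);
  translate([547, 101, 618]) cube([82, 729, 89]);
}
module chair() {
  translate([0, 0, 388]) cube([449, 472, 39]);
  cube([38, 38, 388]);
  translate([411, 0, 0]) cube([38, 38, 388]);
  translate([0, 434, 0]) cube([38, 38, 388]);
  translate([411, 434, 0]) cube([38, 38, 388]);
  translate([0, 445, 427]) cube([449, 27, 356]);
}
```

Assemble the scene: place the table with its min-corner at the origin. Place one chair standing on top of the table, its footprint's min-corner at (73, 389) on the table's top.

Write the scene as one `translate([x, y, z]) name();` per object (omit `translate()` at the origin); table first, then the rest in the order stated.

table();
translate([73, 389, 733]) chair();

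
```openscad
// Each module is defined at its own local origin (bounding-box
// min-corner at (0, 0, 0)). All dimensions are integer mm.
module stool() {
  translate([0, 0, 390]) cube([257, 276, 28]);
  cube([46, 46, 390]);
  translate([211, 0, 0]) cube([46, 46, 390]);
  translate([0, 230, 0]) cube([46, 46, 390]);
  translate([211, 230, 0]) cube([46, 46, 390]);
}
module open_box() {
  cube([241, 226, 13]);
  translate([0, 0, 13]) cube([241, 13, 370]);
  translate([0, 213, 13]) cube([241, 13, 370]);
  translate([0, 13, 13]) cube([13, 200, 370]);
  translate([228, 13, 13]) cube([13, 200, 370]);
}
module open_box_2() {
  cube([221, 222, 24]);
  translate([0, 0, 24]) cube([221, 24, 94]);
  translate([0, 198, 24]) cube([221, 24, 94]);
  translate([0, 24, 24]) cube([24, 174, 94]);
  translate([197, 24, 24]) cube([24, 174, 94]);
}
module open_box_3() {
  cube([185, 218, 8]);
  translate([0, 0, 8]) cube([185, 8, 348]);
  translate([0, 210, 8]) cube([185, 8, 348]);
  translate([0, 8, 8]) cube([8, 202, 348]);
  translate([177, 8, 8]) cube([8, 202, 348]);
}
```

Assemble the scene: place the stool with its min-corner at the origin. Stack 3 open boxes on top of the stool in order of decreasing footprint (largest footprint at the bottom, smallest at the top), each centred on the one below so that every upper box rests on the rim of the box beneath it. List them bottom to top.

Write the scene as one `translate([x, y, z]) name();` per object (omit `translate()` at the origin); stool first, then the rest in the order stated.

stool();
translate([8, 25, 418]) open_box();
translate([18, 27, 801]) open_box_2();
translate([36, 29, 919]) open_box_3();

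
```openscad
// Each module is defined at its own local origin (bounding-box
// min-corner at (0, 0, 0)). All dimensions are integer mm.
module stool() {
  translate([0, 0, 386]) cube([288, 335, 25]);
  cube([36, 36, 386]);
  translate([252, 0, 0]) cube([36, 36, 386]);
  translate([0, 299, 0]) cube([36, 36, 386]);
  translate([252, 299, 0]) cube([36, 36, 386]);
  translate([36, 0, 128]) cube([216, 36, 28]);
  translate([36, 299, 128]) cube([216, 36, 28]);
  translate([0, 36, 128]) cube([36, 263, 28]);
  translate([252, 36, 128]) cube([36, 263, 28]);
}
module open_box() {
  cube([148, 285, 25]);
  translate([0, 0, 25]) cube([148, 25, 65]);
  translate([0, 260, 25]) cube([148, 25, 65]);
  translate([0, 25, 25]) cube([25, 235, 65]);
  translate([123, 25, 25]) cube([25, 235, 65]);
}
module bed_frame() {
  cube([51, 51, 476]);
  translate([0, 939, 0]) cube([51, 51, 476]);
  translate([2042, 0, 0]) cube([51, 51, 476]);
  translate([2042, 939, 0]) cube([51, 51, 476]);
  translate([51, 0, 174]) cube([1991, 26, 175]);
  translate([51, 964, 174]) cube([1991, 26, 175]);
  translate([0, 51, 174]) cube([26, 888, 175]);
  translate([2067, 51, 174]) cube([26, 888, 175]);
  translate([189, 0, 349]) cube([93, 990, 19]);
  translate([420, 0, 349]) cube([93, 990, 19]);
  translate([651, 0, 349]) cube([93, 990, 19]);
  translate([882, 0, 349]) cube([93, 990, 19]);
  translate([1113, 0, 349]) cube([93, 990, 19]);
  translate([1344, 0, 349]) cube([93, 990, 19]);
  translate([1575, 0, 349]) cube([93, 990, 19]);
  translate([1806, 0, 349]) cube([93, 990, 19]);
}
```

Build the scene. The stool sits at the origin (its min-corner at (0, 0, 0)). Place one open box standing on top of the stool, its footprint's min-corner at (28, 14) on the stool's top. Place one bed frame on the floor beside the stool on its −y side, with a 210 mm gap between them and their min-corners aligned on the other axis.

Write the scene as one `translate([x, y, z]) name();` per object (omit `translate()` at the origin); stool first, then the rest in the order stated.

stool();
translate([28, 14, 411]) open_box();
translate([0, -1200, 0]) bed_frame();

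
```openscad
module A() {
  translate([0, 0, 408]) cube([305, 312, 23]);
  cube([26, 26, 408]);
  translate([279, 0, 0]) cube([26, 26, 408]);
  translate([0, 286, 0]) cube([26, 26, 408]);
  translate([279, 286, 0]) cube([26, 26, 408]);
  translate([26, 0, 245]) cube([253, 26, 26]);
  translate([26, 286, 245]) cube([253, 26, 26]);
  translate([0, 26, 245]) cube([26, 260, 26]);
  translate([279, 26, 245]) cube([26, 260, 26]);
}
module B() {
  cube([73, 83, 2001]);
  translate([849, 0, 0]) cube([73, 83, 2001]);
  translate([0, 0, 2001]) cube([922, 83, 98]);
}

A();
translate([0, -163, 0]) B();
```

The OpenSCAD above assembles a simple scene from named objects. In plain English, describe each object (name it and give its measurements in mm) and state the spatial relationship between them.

A is a four-legged stool. The seat is 305×312 mm, 23 mm thick, top at z = 431 mm. It stands on four square legs, each 26×26 mm in cross-section, from z = 0 to the seat underside, each flush with a corner of the seat. Four stretchers, 26 mm wide and 26 mm tall, connect adjacent legs with their undersides at z = 245 mm, each running between the inner faces of the legs it joins and aligned with the legs' outer faces on the other axis.

B is a rectangular door frame: two vertical jambs of 73×83 mm section, 2001 mm tall, with a clear opening 776 mm wide between their inner faces. A header 98 mm tall and 83 mm deep lies on top of the jambs and spans the full outside width.

The door frame is on the floor beside the stool on its −y side.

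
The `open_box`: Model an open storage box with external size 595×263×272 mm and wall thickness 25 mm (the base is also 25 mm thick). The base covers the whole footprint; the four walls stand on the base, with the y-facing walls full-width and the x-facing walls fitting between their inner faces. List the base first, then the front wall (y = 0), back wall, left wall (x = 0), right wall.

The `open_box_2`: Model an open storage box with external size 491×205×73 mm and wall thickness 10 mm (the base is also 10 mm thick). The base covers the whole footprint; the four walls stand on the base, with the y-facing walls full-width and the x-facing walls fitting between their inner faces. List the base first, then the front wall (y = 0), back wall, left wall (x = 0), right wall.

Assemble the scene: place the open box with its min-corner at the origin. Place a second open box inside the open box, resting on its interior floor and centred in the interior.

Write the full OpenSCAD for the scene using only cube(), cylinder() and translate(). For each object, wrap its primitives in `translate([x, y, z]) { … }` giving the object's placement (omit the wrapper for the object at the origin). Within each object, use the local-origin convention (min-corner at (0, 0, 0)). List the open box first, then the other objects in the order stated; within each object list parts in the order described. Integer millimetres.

cube([595, 263, 25]);
translate([0, 0, 25]) cube([595, 25, 247]);
translate([0, 238, 25]) cube([595, 25, 247]);
translate([0, 25, 25]) cube([25, 213, 247]);
translate([570, 25, 25]) cube([25, 213, 247]);
translate([52, 29, 25]) {
  cube([491, 205, 10]);
  translate([0, 0, 10]) cube([491, 10, 63]);
  translate([0, 195, 10]) cube([491, 10, 63]);
  translate([0, 10, 10]) cube([10, 185, 63]);
  translate([481, 10, 10]) cube([10, 185, 63]);
}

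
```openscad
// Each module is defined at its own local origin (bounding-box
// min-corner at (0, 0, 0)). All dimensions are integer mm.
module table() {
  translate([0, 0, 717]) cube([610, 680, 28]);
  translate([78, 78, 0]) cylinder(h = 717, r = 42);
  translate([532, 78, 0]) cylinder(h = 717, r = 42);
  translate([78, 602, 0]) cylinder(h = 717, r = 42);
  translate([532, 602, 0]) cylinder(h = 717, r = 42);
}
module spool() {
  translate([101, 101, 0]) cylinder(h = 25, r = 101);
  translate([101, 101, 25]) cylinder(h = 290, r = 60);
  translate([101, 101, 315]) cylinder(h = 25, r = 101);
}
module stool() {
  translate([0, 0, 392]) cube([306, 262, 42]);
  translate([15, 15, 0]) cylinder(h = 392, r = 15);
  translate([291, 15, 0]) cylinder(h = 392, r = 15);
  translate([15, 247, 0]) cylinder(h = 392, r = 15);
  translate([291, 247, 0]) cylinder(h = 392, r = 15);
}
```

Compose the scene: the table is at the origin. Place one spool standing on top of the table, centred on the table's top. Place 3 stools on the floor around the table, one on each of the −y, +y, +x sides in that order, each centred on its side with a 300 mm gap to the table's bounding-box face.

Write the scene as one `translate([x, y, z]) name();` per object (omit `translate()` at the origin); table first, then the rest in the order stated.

table();
translate([204, 239, 745]) spool();
translate([152, -562, 0]) stool();
translate([152, 980, 0]) stool();
translate([910, 209, 0]) stool();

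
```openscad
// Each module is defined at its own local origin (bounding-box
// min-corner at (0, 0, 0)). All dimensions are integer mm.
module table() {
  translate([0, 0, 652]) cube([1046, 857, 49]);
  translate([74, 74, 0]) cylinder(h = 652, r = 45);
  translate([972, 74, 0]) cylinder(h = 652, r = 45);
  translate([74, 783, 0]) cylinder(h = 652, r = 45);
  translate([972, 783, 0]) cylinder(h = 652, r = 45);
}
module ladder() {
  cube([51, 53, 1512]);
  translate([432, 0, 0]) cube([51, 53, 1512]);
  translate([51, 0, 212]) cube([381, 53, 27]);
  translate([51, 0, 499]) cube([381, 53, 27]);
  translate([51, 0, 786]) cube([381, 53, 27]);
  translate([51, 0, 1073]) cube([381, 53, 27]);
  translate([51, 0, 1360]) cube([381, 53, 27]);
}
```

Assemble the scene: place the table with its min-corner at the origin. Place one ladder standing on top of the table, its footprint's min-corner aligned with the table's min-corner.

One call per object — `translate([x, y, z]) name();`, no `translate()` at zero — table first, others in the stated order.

table();
translate([0, 0, 701]) ladder();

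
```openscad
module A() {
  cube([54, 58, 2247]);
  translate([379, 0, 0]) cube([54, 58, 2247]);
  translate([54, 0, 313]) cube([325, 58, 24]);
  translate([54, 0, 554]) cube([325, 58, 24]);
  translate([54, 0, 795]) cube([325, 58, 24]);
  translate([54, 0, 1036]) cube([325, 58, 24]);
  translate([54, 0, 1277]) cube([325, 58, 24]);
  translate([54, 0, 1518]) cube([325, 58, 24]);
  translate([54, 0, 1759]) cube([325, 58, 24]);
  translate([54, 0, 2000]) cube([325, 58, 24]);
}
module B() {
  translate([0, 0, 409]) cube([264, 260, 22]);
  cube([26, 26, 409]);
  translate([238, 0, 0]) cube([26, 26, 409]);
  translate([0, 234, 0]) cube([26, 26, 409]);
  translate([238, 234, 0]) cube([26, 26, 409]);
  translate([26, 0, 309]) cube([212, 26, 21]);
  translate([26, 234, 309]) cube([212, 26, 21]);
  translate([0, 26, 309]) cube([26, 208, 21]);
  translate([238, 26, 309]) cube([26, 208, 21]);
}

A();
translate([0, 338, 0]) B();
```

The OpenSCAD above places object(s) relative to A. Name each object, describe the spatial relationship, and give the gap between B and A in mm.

A is a ladder. B is a stool. The stool is on the floor beside the ladder on its +y side. The gap between the stool and the ladder is 280 mm.

The stool's nearest face is 280 mm from the ladder's +y face.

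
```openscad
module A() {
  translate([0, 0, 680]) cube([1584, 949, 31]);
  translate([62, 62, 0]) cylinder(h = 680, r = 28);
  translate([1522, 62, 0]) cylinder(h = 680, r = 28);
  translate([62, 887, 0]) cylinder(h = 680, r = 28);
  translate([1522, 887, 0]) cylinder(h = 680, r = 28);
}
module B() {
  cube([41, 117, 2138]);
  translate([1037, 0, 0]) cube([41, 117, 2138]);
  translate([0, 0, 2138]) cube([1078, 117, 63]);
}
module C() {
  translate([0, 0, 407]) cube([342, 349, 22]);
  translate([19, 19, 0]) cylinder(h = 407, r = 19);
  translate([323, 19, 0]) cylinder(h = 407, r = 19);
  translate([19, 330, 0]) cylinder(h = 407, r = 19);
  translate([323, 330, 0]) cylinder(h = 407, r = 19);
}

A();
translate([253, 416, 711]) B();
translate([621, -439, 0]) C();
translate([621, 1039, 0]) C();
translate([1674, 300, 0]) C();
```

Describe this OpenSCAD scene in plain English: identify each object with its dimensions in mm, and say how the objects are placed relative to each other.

A is a rectangular dining table. The top is 1584×949×31 mm with its upper surface at z = 711 mm. It stands on four round legs of 56 mm diameter, each leg's bounding box inset 34 mm from the nearest pair of top edges, running from the floor to the underside of the top.

B is a door frame. The clear opening is 996 mm wide and 2138 mm high. Two 41 mm wide jambs, 117 mm deep, stand either side of the opening from the floor to the top of the opening. A 63 mm thick head sits across the top of both jambs, spanning the full outside width of the frame.

C is a four-legged stool. The seat is 342×349 mm, 22 mm thick, top at z = 429 mm. It stands on four round legs, each 38 mm in diameter, from z = 0 to the seat underside, each leg's axis is inset half a diameter from the nearest pair of seat edges (so the leg's bounding box is flush with the corner).

The door frame is on top of the table, centred. Three stools sit around the table at the −y, +y, +x sides.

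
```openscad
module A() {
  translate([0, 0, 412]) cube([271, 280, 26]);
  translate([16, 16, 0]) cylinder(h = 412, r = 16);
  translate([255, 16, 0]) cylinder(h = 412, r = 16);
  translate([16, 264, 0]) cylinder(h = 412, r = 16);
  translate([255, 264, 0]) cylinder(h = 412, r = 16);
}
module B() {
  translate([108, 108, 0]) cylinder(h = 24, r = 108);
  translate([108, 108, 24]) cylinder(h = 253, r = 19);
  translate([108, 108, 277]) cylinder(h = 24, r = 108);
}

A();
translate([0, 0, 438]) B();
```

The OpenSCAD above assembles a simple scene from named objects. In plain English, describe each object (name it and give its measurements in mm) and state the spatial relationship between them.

A is a simple wooden stool: a rectangular seat 271 mm (x) by 280 mm (y), 26 mm thick, top face at z = 438 mm, on four round legs, each 32 mm in diameter. The legs rest on z = 0, each leg's axis is inset half a diameter from the nearest pair of seat edges (so the leg's bounding box is flush with the corner).

B is a spool: two coaxial disc flanges of radius 108 mm and thickness 24 mm, joined by a core cylinder of radius 19 mm and height 253 mm. The lower flange rests on z = 0 and the three cylinders share a vertical axis.

The spool is on top of the stool.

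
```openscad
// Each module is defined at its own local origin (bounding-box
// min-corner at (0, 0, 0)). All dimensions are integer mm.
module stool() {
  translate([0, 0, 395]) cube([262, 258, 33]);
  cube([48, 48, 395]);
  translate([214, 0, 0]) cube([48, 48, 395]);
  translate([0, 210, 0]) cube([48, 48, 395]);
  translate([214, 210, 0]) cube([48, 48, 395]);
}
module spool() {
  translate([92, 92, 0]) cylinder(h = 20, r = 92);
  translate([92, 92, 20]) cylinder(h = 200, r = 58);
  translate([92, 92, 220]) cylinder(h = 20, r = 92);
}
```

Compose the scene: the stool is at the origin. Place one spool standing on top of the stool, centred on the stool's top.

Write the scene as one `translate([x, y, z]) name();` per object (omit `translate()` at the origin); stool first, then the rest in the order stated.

stool();
translate([39, 37, 428]) spool();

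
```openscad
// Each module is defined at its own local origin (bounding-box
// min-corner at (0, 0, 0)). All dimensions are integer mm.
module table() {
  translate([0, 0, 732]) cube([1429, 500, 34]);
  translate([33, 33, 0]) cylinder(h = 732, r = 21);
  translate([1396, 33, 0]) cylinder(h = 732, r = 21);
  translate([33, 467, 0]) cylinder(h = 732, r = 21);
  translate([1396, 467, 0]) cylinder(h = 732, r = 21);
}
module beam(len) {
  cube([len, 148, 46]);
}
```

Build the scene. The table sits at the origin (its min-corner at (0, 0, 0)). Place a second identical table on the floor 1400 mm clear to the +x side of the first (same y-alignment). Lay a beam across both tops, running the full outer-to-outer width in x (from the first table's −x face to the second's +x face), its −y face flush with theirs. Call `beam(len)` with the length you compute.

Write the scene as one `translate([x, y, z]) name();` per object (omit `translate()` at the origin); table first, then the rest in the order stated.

table();
translate([2829, 0, 0]) table();
translate([0, 0, 766]) beam(4258);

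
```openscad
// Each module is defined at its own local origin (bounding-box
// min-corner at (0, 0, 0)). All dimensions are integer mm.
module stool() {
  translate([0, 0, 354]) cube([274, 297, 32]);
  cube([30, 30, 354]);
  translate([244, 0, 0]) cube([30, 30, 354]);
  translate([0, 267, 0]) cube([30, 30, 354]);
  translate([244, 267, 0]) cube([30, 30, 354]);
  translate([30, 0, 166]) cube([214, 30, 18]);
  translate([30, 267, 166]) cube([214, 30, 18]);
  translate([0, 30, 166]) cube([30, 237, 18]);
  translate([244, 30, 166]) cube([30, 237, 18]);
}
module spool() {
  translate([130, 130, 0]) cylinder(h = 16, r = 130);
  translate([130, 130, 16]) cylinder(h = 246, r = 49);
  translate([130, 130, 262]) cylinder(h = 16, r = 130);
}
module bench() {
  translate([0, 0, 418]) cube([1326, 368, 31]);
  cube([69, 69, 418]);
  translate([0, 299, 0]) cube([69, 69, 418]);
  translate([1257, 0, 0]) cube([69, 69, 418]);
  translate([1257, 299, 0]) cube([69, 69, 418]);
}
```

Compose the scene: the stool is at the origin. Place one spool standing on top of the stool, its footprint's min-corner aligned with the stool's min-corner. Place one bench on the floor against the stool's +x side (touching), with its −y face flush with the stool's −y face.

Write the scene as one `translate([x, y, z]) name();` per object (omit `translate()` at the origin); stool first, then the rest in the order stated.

stool();
translate([0, 0, 386]) spool();
translate([274, 0, 0]) bench();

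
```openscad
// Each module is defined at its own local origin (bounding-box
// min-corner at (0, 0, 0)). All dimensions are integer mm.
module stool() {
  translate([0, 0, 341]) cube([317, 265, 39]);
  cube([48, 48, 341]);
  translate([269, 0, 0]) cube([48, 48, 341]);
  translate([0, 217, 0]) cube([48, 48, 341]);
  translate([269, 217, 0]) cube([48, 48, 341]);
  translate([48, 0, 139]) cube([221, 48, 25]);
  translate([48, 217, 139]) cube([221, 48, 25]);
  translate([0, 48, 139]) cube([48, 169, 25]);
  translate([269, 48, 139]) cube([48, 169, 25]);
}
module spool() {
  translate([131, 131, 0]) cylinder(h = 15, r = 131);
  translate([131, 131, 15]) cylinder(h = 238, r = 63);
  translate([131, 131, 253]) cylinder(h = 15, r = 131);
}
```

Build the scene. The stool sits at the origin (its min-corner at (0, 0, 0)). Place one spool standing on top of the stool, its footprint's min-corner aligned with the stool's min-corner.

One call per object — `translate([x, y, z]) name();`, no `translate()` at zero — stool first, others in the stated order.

stool();
translate([0, 0, 380]) spool();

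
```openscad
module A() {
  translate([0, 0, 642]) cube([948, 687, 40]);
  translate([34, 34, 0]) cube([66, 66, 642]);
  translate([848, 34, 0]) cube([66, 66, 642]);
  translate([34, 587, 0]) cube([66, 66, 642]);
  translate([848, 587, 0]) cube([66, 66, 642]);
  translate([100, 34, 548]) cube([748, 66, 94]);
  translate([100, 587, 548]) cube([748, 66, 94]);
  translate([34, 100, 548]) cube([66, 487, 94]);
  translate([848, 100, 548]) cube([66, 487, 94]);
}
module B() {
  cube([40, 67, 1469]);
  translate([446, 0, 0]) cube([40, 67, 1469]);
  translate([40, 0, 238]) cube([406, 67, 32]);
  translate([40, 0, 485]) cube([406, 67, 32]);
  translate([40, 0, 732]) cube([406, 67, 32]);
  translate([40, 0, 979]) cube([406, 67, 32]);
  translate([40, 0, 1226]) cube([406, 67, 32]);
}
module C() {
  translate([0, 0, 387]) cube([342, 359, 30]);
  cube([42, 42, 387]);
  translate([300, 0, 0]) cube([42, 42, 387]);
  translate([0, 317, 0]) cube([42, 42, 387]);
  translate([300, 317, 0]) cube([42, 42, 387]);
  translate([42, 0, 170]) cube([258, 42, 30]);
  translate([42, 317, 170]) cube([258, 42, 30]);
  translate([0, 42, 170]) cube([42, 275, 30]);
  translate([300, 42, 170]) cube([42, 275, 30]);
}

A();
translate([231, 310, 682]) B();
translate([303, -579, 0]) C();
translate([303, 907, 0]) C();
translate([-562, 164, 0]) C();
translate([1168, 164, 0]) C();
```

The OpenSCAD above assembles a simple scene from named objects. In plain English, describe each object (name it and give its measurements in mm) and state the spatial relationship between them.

A is a table with a 948×687 mm rectangular top, 40 mm thick, top surface at z = 682 mm, supported by four 66×66 mm square legs, each inset 34 mm from the nearest pair of top edges, running from the floor. Four apron rails, 66 mm thick and 94 mm tall, run between adjacent legs with their top edges flush with the underside of the top and their outer faces flush with the legs' outer faces.

B is a wooden ladder with two side rails of 40×67 mm section and 1469 mm height, set 486 mm apart overall. Between them run 5 rectangular rungs (67 mm deep, 32 mm thick), front faces flush with the rails' −y face. The bottom of the first rung is 238 mm above the floor and each subsequent rung is 247 mm higher than the one below.

C is a four-legged stool. The seat is a 342×359×30 mm slab whose top surface is at z = 417 mm; four square legs, each 42×42 mm in cross-section, run from the floor (z = 0) to the underside of the seat, each flush with a corner of the seat. Four stretchers, 42 mm wide and 30 mm tall, connect adjacent legs with their undersides at z = 170 mm, each running between the inner faces of the legs it joins and aligned with the legs' outer faces on the other axis.

The ladder is on top of the table, centred. Four stools sit around the table at the −y, +y, −x, +x sides.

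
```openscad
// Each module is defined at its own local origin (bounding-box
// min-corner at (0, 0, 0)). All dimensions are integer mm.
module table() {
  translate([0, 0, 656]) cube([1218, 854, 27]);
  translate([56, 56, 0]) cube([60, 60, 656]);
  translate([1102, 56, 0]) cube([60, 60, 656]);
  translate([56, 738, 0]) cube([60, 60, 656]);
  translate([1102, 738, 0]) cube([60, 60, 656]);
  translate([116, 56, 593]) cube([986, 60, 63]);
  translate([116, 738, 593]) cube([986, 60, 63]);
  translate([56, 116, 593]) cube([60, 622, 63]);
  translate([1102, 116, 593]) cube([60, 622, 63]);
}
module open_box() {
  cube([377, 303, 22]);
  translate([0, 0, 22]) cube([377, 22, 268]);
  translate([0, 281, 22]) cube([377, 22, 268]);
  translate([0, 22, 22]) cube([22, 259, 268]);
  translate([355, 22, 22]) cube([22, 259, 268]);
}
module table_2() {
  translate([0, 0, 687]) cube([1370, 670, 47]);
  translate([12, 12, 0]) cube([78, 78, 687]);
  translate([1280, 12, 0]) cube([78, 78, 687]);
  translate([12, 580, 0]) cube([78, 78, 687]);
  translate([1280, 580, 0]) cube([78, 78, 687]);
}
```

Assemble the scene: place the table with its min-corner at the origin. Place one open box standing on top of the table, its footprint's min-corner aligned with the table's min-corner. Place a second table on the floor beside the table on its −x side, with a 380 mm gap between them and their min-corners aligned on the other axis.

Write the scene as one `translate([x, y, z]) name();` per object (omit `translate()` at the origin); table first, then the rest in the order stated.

table();
translate([0, 0, 683]) open_box();
translate([-1750, 0, 0]) table_2();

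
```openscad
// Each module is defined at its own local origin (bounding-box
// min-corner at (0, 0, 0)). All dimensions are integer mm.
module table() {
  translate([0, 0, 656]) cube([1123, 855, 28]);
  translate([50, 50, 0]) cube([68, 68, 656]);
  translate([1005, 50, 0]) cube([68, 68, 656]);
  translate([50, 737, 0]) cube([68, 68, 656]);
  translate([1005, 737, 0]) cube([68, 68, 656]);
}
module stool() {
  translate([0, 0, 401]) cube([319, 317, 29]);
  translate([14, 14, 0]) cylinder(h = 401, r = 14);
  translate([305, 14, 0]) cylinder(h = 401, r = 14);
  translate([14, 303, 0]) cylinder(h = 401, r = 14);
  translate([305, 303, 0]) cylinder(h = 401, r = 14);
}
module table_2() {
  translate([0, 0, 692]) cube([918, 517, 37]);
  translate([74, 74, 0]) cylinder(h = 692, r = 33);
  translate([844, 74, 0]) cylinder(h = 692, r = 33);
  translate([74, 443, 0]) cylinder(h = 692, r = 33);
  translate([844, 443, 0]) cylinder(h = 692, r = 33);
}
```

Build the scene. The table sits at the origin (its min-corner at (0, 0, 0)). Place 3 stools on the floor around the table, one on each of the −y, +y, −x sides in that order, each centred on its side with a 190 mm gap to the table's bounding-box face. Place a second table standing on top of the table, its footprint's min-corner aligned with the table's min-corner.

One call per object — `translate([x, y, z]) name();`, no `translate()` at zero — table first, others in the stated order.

table();
translate([402, -507, 0]) stool();
translate([402, 1045, 0]) stool();
translate([-509, 269, 0]) stool();
translate([0, 0, 684]) table_2();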